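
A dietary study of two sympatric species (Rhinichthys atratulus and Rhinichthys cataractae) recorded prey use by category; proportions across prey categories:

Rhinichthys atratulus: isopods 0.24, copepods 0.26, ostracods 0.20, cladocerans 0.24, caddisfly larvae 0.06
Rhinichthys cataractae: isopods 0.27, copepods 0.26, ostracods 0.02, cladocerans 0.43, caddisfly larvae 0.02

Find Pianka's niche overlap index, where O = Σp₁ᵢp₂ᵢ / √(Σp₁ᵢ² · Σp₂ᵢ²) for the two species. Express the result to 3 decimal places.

0.886

Σ p₁ᵢp₂ᵢ = 0.0648 + 0.0676 + 0.0040 + 0.1032 + 0.0012 = 0.2408
Σp_1ᵢ² = 0.24² + 0.26² + 0.20² + 0.24² + 0.06² = 0.0576 + 0.0676 + 0.0400 + 0.0576 + 0.0036 = 0.2264
Σp_2ᵢ² = 0.27² + 0.26² + 0.02² + 0.43² + 0.02² = 0.0729 + 0.0676 + 0.0004 + 0.1849 + 0.0004 = 0.3262
O = 0.2408 / √(0.2264 × 0.3262) = 0.2408 / 0.271757 = 0.88609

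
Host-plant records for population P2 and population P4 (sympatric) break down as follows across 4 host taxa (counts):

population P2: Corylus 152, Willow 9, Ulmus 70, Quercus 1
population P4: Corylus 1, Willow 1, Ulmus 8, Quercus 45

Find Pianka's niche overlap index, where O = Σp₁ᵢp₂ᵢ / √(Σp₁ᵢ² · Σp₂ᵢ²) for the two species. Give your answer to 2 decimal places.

0.10

Proportions for population P2 (n=232): 152/232=0.6552, 9/232=0.0388, 70/232=0.3017, 1/232=0.0043
Proportions for population P4 (n=55): 1/55=0.0182, 1/55=0.0182, 8/55=0.1455, 45/55=0.8182
Σ p₁ᵢp₂ᵢ = 0.011925 + 0.000706 + 0.043897 + 0.003518 = 0.060046
Σp_1ᵢ² = 0.6552² + 0.0388² + 0.3017² + 0.0043² = 0.429287 + 0.001505 + 0.091023 + 0.000018 = 0.521833
Σp_2ᵢ² = 0.0182² + 0.0182² + 0.1455² + 0.8182² = 0.000331 + 0.000331 + 0.021170 + 0.669451 = 0.691283
O = 0.060046 / √(0.521833 × 0.691283) = 0.060046 / 0.6006116 = 0.1000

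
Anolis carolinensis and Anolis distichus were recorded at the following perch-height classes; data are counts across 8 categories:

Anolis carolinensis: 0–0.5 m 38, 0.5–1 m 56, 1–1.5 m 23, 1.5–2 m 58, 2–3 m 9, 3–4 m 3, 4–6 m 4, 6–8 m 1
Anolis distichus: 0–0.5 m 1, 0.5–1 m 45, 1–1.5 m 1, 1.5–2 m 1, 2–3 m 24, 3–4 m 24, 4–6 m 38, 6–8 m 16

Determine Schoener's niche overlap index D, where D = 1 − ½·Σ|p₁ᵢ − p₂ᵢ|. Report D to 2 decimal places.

Proportions for Anolis carolinensis (n=192): 38/192=0.1979, 56/192=0.2917, 23/192=0.1198, 58/192=0.3021, 9/192=0.0469, 3/192=0.0156, 4/192=0.0208, 1/192=0.0052
Proportions for Anolis distichus (n=150): 1/150=0.0067, 45/150=0.3000, 1/150=0.0067, 1/150=0.0067, 24/150=0.1600, 24/150=0.1600, 38/150=0.2533, 16/150=0.1067
Σ|p₁ᵢ − p₂ᵢ| = 0.1912 + 0.0083 + 0.1131 + 0.2954 + 0.1131 + 0.1444 + 0.2325 + 0.1015 = 1.1995
D = 1 − ½ × 1.1995 = 1 − 0.59975 = 0.40025

0.40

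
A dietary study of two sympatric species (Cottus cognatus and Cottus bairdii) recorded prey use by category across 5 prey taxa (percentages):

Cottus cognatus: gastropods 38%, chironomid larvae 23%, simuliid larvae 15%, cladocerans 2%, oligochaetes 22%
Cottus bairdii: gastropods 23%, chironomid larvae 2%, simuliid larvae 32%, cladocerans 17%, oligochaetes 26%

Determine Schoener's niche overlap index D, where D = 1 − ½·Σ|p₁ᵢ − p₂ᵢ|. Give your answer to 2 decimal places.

0.64

Convert percentages to proportions (divide by 100).
Σ|p₁ᵢ − p₂ᵢ| = 0.15 + 0.21 + 0.17 + 0.15 + 0.04 = 0.72
D = 1 − ½ × 0.72 = 1 − 0.360 = 0.6400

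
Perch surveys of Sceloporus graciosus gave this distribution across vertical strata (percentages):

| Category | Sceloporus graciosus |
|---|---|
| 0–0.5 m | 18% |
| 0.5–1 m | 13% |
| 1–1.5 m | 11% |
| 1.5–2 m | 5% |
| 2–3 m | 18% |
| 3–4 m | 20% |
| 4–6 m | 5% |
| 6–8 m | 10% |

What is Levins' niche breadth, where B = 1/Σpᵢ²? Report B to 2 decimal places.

Convert percentages to proportions (divide by 100).
Σpᵢ² = 0.18² + 0.13² + 0.11² + 0.05² + 0.18² + 0.20² + 0.05² + 0.10² = 0.0324 + 0.0169 + 0.0121 + 0.0025 + 0.0324 + 0.0400 + 0.0025 + 0.0100 = 0.1488
B = 1 / 0.1488 = 6.7204

6.72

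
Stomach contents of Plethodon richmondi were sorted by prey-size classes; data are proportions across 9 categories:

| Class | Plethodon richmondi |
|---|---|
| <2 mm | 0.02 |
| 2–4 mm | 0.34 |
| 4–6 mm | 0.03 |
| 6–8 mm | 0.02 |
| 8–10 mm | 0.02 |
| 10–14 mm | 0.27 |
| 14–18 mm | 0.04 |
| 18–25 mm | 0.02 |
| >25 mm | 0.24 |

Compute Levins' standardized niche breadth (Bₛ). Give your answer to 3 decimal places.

0.375

Σpᵢ² = 0.02² + 0.34² + 0.03² + 0.02² + 0.02² + 0.27² + 0.04² + 0.02² + 0.24² = 0.0004 + 0.1156 + 0.0009 + 0.0004 + 0.0004 + 0.0729 + 0.0016 + 0.0004 + 0.0576 = 0.2502
B = 1 / 0.2502 = 3.99680
Bₛ = (B − 1)/(n − 1) = (3.99680 − 1)/(9 − 1) = 2.99680/8 = 0.37460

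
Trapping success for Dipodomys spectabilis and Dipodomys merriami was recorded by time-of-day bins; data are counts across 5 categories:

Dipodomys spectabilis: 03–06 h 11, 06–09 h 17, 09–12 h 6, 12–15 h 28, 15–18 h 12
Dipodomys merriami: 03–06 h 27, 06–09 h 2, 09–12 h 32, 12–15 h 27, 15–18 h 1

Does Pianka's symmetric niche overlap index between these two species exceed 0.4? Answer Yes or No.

Yes

Proportions for Dipodomys spectabilis (n=74): 11/74=0.1486, 17/74=0.2297, 6/74=0.0811, 28/74=0.3784, 12/74=0.1622
Proportions for Dipodomys merriami (n=89): 27/89=0.3034, 2/89=0.0225, 32/89=0.3596, 27/89=0.3034, 1/89=0.0112
Σ p₁ᵢp₂ᵢ = 0.045085 + 0.005168 + 0.029164 + 0.114807 + 0.001817 = 0.196041
Σp_1ᵢ² = 0.1486² + 0.2297² + 0.0811² + 0.3784² + 0.1622² = 0.022082 + 0.052762 + 0.006577 + 0.143187 + 0.026309 = 0.250917
Σp_2ᵢ² = 0.3034² + 0.0225² + 0.3596² + 0.3034² + 0.0112² = 0.092052 + 0.000506 + 0.129312 + 0.092052 + 0.000125 = 0.314047
O = 0.196041 / √(0.250917 × 0.314047) = 0.196041 / 0.2807129 = 0.6984
O = 0.6984 > 0.4 → Yes.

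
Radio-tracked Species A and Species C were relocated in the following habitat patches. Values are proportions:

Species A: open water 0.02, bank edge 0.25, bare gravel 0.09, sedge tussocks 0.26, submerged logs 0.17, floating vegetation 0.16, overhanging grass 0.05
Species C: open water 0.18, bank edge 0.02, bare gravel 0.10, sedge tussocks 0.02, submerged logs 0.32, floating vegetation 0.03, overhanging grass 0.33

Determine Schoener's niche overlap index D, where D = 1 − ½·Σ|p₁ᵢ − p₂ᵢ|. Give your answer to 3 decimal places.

Σ|p₁ᵢ − p₂ᵢ| = 0.16 + 0.23 + 0.01 + 0.24 + 0.15 + 0.13 + 0.28 = 1.20
D = 1 − ½ × 1.20 = 1 − 0.600 = 0.40000

0.400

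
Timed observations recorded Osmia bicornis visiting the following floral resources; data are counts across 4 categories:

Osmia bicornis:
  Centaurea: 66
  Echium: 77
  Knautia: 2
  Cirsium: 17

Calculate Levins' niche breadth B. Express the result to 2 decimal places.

Proportions for Osmia bicornis (n=162): 66/162=0.4074, 77/162=0.4753, 2/162=0.0123, 17/162=0.1049
Σpᵢ² = 0.4074² + 0.4753² + 0.0123² + 0.1049² = 0.165975 + 0.225910 + 0.000151 + 0.011004 = 0.403040
B = 1 / 0.403040 = 2.4811

2.48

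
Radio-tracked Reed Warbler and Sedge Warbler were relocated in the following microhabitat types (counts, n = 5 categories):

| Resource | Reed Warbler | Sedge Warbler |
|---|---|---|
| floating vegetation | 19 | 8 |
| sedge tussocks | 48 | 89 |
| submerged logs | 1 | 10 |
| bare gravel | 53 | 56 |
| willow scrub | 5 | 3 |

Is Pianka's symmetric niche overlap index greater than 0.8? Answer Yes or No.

Proportions for Reed Warbler (n=126): 19/126=0.1508, 48/126=0.3810, 1/126=0.0079, 53/126=0.4206, 5/126=0.0397
Proportions for Sedge Warbler (n=166): 8/166=0.0482, 89/166=0.5361, 10/166=0.0602, 56/166=0.3373, 3/166=0.0181
Σ p₁ᵢp₂ᵢ = 0.007269 + 0.204254 + 0.000476 + 0.141868 + 0.000719 = 0.354586
Σp_1ᵢ² = 0.1508² + 0.3810² + 0.0079² + 0.4206² + 0.0397² = 0.022741 + 0.145161 + 0.000062 + 0.176904 + 0.001576 = 0.346444
Σp_2ᵢ² = 0.0482² + 0.5361² + 0.0602² + 0.3373² + 0.0181² = 0.002323 + 0.287403 + 0.003624 + 0.113771 + 0.000328 = 0.407449
O = 0.354586 / √(0.346444 × 0.407449) = 0.354586 / 0.3757103 = 0.9438
O = 0.9438 > 0.8 → Yes.

Yes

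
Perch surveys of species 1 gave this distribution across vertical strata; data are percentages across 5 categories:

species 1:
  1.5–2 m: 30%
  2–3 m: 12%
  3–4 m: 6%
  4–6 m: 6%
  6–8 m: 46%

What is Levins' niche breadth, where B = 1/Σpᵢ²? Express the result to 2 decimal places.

Convert percentages to proportions (divide by 100).
Σpᵢ² = 0.30² + 0.12² + 0.06² + 0.06² + 0.46² = 0.0900 + 0.0144 + 0.0036 + 0.0036 + 0.2116 = 0.3232
B = 1 / 0.3232 = 3.0941

3.09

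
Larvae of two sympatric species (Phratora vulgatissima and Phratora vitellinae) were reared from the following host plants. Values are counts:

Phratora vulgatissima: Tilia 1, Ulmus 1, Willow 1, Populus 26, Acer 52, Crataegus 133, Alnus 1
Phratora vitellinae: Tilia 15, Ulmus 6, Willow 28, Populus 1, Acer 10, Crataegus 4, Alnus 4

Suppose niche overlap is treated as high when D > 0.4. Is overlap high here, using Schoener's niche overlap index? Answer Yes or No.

No

Proportions for Phratora vulgatissima (n=215): 1/215=0.0047, 1/215=0.0047, 1/215=0.0047, 26/215=0.1209, 52/215=0.2419, 133/215=0.6186, 1/215=0.0047
Proportions for Phratora vitellinae (n=68): 15/68=0.2206, 6/68=0.0882, 28/68=0.4118, 1/68=0.0147, 10/68=0.1471, 4/68=0.0588, 4/68=0.0588
Σ|p₁ᵢ − p₂ᵢ| = 0.2159 + 0.0835 + 0.4071 + 0.1062 + 0.0948 + 0.5598 + 0.0541 = 1.5214
D = 1 − ½ × 1.5214 = 1 − 0.76070 = 0.23930
D = 0.23930 < 0.4 → No.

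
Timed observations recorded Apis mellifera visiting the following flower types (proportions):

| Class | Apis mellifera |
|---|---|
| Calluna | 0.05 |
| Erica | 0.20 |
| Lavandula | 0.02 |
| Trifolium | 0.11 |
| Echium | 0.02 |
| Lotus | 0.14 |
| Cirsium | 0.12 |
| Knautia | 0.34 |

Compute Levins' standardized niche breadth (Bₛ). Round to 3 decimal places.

0.554

Σpᵢ² = 0.05² + 0.20² + 0.02² + 0.11² + 0.02² + 0.14² + 0.12² + 0.34² = 0.0025 + 0.0400 + 0.0004 + 0.0121 + 0.0004 + 0.0196 + 0.0144 + 0.1156 = 0.2050
B = 1 / 0.2050 = 4.87805
Bₛ = (B − 1)/(n − 1) = (4.87805 − 1)/(8 − 1) = 3.87805/7 = 0.55401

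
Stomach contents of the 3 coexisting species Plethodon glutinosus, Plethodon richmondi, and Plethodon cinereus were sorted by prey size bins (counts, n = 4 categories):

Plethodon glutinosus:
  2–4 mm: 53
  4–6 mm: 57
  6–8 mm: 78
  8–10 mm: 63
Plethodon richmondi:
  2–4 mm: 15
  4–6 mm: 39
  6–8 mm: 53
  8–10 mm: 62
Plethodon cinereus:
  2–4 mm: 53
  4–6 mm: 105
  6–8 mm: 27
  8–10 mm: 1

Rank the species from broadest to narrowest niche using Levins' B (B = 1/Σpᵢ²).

Proportions for Plethodon glutinosus (n=251): 53/251=0.2112, 57/251=0.2271, 78/251=0.3108, 63/251=0.2510
Proportions for Plethodon richmondi (n=169): 15/169=0.0888, 39/169=0.2308, 53/169=0.3136, 62/169=0.3669
Proportions for Plethodon cinereus (n=186): 53/186=0.2849, 105/186=0.5645, 27/186=0.1452, 1/186=0.0054
Σp_glutᵢ² = 0.2112² + 0.2271² + 0.3108² + 0.2510² = 0.044605 + 0.051574 + 0.096597 + 0.063001 = 0.255777
B_glut = 1 / 0.255777 = 3.9097
Σp_richᵢ² = 0.0888² + 0.2308² + 0.3136² + 0.3669² = 0.007885 + 0.053269 + 0.098345 + 0.134616 = 0.294115
B_rich = 1 / 0.294115 = 3.4000
Σp_cineᵢ² = 0.2849² + 0.5645² + 0.1452² + 0.0054² = 0.081168 + 0.318660 + 0.021083 + 0.000029 = 0.420940
B_cine = 1 / 0.420940 = 2.3756
Ranking by B (broadest → narrowest): Plethodon glutinosus (3.91) > Plethodon richmondi (3.40) > Plethodon cinereus (2.38)

Plethodon glutinosus > Plethodon richmondi > Plethodon cinereus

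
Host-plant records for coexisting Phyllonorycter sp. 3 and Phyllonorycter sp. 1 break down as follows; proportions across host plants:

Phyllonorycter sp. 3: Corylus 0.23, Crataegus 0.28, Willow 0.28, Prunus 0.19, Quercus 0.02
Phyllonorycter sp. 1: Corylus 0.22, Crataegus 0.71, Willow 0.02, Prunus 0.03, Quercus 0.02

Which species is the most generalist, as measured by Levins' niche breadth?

Phyllonorycter sp. 3

Σp_3ᵢ² = 0.23² + 0.28² + 0.28² + 0.19² + 0.02² = 0.0529 + 0.0784 + 0.0784 + 0.0361 + 0.0004 = 0.2462
B_3 = 1 / 0.2462 = 4.0617
Σp_1ᵢ² = 0.22² + 0.71² + 0.02² + 0.03² + 0.02² = 0.0484 + 0.5041 + 0.0004 + 0.0009 + 0.0004 = 0.5542
B_1 = 1 / 0.5542 = 1.8044
Highest B → broadest niche (most generalist): Phyllonorycter sp. 3 (B = 4.06).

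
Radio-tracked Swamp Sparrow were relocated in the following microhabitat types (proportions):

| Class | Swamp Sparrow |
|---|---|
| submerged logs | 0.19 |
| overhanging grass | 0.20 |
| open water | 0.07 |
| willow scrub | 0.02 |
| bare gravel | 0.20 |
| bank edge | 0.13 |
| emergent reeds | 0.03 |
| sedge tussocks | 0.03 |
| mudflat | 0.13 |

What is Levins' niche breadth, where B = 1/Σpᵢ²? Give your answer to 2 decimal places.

6.37

Σpᵢ² = 0.19² + 0.20² + 0.07² + 0.02² + 0.20² + 0.13² + 0.03² + 0.03² + 0.13² = 0.0361 + 0.0400 + 0.0049 + 0.0004 + 0.0400 + 0.0169 + 0.0009 + 0.0009 + 0.0169 = 0.1570
B = 1 / 0.1570 = 6.3694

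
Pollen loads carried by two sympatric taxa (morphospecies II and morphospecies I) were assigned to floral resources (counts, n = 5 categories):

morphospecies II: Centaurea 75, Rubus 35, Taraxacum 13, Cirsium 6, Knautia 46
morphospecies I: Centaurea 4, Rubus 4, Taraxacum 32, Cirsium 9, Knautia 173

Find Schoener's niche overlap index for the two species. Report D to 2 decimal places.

0.41

Proportions for morphospecies II (n=175): 75/175=0.4286, 35/175=0.2000, 13/175=0.0743, 6/175=0.0343, 46/175=0.2629
Proportions for morphospecies I (n=222): 4/222=0.0180, 4/222=0.0180, 32/222=0.1441, 9/222=0.0405, 173/222=0.7793
Σ|p₁ᵢ − p₂ᵢ| = 0.4106 + 0.1820 + 0.0698 + 0.0062 + 0.5164 = 1.1850
D = 1 − ½ × 1.1850 = 1 − 0.59250 = 0.40750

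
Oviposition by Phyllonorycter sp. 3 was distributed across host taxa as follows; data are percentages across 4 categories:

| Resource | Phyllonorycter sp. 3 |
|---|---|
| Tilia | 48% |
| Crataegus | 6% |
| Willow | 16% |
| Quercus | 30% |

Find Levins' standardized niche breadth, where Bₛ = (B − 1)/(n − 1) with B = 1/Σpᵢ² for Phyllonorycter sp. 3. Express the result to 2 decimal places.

0.62

Convert percentages to proportions (divide by 100).
Σpᵢ² = 0.48² + 0.06² + 0.16² + 0.30² = 0.2304 + 0.0036 + 0.0256 + 0.0900 = 0.3496
B = 1 / 0.3496 = 2.8604
Bₛ = (B − 1)/(n − 1) = (2.8604 − 1)/(4 − 1) = 1.8604/3 = 0.6201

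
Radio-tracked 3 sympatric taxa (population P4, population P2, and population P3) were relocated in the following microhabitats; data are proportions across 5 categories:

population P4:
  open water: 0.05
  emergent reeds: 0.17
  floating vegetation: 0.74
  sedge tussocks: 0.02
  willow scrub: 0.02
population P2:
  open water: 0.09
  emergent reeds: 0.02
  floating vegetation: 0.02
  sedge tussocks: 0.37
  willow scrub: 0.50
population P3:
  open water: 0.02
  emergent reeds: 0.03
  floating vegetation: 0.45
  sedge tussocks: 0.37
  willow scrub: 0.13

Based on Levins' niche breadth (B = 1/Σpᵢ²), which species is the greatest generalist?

Σp_P4ᵢ² = 0.05² + 0.17² + 0.74² + 0.02² + 0.02² = 0.0025 + 0.0289 + 0.5476 + 0.0004 + 0.0004 = 0.5798
B_P4 = 1 / 0.5798 = 1.7247
Σp_P2ᵢ² = 0.09² + 0.02² + 0.02² + 0.37² + 0.50² = 0.0081 + 0.0004 + 0.0004 + 0.1369 + 0.2500 = 0.3958
B_P2 = 1 / 0.3958 = 2.5265
Σp_P3ᵢ² = 0.02² + 0.03² + 0.45² + 0.37² + 0.13² = 0.0004 + 0.0009 + 0.2025 + 0.1369 + 0.0169 = 0.3576
B_P3 = 1 / 0.3576 = 2.7964
Highest B → broadest niche (most generalist): population P3 (B = 2.80).

population P3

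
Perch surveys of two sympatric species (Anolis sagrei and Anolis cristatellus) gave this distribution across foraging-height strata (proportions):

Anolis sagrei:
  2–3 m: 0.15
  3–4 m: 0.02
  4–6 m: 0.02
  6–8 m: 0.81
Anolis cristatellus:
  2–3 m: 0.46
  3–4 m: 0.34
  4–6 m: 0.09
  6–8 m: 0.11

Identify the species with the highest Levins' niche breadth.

Anolis cristatellus

Σp_sagrᵢ² = 0.15² + 0.02² + 0.02² + 0.81² = 0.0225 + 0.0004 + 0.0004 + 0.6561 = 0.6794
B_sagr = 1 / 0.6794 = 1.4719
Σp_crisᵢ² = 0.46² + 0.34² + 0.09² + 0.11² = 0.2116 + 0.1156 + 0.0081 + 0.0121 = 0.3474
B_cris = 1 / 0.3474 = 2.8785
Highest B → broadest niche (most generalist): Anolis cristatellus (B = 2.88).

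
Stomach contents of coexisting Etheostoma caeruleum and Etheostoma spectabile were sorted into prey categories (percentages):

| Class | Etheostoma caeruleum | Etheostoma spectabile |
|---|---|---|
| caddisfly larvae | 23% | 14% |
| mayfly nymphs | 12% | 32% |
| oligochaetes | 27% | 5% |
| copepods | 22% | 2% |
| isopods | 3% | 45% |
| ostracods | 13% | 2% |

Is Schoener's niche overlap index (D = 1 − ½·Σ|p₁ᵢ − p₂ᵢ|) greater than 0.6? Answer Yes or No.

Convert percentages to proportions (divide by 100).
Σ|p₁ᵢ − p₂ᵢ| = 0.09 + 0.20 + 0.22 + 0.20 + 0.42 + 0.11 = 1.24
D = 1 − ½ × 1.24 = 1 − 0.620 = 0.3800
D = 0.3800 < 0.6 → No.

No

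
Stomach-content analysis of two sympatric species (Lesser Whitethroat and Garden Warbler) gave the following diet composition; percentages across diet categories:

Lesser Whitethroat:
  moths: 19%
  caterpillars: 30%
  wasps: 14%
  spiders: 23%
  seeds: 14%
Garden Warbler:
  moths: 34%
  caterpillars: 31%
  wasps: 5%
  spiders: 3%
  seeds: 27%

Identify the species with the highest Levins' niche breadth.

Convert percentages to proportions (divide by 100).
Σp_Whitᵢ² = 0.19² + 0.30² + 0.14² + 0.23² + 0.14² = 0.0361 + 0.0900 + 0.0196 + 0.0529 + 0.0196 = 0.2182
B_Whit = 1 / 0.2182 = 4.5830
Σp_Warbᵢ² = 0.34² + 0.31² + 0.05² + 0.03² + 0.27² = 0.1156 + 0.0961 + 0.0025 + 0.0009 + 0.0729 = 0.2880
B_Warb = 1 / 0.2880 = 3.4722
Highest B → broadest niche (most generalist): Lesser Whitethroat (B = 4.58).

Lesser Whitethroat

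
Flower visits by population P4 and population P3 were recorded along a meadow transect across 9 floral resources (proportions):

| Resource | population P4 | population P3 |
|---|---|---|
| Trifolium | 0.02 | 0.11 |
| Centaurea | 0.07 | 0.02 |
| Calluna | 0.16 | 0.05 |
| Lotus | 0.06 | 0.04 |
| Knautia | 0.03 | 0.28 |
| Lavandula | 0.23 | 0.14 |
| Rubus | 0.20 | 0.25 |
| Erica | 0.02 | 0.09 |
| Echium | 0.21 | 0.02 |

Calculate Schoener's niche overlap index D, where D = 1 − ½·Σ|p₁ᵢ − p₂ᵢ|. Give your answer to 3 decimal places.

0.540

Σ|p₁ᵢ − p₂ᵢ| = 0.09 + 0.05 + 0.11 + 0.02 + 0.25 + 0.09 + 0.05 + 0.07 + 0.19 = 0.92
D = 1 − ½ × 0.92 = 1 − 0.460 = 0.54000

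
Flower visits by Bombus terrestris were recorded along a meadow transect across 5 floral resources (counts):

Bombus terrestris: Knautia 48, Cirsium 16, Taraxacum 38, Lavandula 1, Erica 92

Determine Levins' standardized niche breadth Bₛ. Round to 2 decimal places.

0.51

Proportions for Bombus terrestris (n=195): 48/195=0.2462, 16/195=0.0821, 38/195=0.1949, 1/195=0.0051, 92/195=0.4718
Σpᵢ² = 0.2462² + 0.0821² + 0.1949² + 0.0051² + 0.4718² = 0.060614 + 0.006740 + 0.037986 + 0.000026 + 0.222595 = 0.327961
B = 1 / 0.327961 = 3.0491
Bₛ = (B − 1)/(n − 1) = (3.0491 − 1)/(5 − 1) = 2.0491/4 = 0.5123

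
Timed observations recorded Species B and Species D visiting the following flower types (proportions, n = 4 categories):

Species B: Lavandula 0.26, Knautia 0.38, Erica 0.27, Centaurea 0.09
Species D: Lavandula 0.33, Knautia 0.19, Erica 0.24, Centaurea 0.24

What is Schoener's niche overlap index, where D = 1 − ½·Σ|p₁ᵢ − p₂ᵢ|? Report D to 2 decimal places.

Σ|p₁ᵢ − p₂ᵢ| = 0.07 + 0.19 + 0.03 + 0.15 = 0.44
D = 1 − ½ × 0.44 = 1 − 0.220 = 0.7800

0.78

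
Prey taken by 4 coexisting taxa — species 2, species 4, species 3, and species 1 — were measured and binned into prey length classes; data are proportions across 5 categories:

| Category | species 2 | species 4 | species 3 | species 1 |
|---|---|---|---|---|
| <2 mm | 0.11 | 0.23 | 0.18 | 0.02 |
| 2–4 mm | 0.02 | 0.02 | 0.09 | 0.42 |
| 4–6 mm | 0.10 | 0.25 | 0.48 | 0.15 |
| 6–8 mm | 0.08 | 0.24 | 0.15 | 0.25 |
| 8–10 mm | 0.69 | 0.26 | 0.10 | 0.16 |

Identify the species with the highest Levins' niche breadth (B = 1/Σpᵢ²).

species 4

Σp_2ᵢ² = 0.11² + 0.02² + 0.10² + 0.08² + 0.69² = 0.0121 + 0.0004 + 0.0100 + 0.0064 + 0.4761 = 0.5050
B_2 = 1 / 0.5050 = 1.9802
Σp_4ᵢ² = 0.23² + 0.02² + 0.25² + 0.24² + 0.26² = 0.0529 + 0.0004 + 0.0625 + 0.0576 + 0.0676 = 0.2410
B_4 = 1 / 0.2410 = 4.1494
Σp_3ᵢ² = 0.18² + 0.09² + 0.48² + 0.15² + 0.10² = 0.0324 + 0.0081 + 0.2304 + 0.0225 + 0.0100 = 0.3034
B_3 = 1 / 0.3034 = 3.2960
Σp_1ᵢ² = 0.02² + 0.42² + 0.15² + 0.25² + 0.16² = 0.0004 + 0.1764 + 0.0225 + 0.0625 + 0.0256 = 0.2874
B_1 = 1 / 0.2874 = 3.4795
Highest B → broadest niche (most generalist): species 4 (B = 4.15).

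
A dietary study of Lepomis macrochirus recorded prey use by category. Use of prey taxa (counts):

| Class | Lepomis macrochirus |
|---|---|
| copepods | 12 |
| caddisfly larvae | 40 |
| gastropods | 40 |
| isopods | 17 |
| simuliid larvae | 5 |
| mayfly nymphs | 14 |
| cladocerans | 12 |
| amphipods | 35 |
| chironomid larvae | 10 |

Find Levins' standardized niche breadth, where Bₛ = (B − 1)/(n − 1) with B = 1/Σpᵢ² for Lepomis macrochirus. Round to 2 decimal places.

Proportions for Lepomis macrochirus (n=185): 12/185=0.0649, 40/185=0.2162, 40/185=0.2162, 17/185=0.0919, 5/185=0.0270, 14/185=0.0757, 12/185=0.0649, 35/185=0.1892, 10/185=0.0541
Σpᵢ² = 0.0649² + 0.2162² + 0.2162² + 0.0919² + 0.0270² + 0.0757² + 0.0649² + 0.1892² + 0.0541² = 0.004212 + 0.046742 + 0.046742 + 0.008446 + 0.000729 + 0.005730 + 0.004212 + 0.035797 + 0.002927 = 0.155537
B = 1 / 0.155537 = 6.4293
Bₛ = (B − 1)/(n − 1) = (6.4293 − 1)/(9 − 1) = 5.4293/8 = 0.6787

0.68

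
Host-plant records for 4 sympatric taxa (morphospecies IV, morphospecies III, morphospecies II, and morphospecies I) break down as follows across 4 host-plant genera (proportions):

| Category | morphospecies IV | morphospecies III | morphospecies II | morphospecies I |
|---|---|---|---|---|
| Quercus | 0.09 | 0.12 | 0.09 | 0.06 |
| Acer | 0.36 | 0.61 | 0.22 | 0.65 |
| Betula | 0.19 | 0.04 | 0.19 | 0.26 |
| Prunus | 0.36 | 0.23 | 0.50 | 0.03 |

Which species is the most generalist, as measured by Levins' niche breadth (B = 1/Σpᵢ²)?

morphospecies IV

Σp_IVᵢ² = 0.09² + 0.36² + 0.19² + 0.36² = 0.0081 + 0.1296 + 0.0361 + 0.1296 = 0.3034
B_IV = 1 / 0.3034 = 3.2960
Σp_IIIᵢ² = 0.12² + 0.61² + 0.04² + 0.23² = 0.0144 + 0.3721 + 0.0016 + 0.0529 = 0.4410
B_III = 1 / 0.4410 = 2.2676
Σp_IIᵢ² = 0.09² + 0.22² + 0.19² + 0.50² = 0.0081 + 0.0484 + 0.0361 + 0.2500 = 0.3426
B_II = 1 / 0.3426 = 2.9189
Σp_Iᵢ² = 0.06² + 0.65² + 0.26² + 0.03² = 0.0036 + 0.4225 + 0.0676 + 0.0009 = 0.4946
B_I = 1 / 0.4946 = 2.0218
Highest B → broadest niche (most generalist): morphospecies IV (B = 3.30).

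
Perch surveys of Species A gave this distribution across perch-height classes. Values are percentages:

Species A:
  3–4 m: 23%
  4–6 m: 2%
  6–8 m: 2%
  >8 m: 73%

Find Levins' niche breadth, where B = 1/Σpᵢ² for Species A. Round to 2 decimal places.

1.70

Convert percentages to proportions (divide by 100).
Σpᵢ² = 0.23² + 0.02² + 0.02² + 0.73² = 0.0529 + 0.0004 + 0.0004 + 0.5329 = 0.5866
B = 1 / 0.5866 = 1.7047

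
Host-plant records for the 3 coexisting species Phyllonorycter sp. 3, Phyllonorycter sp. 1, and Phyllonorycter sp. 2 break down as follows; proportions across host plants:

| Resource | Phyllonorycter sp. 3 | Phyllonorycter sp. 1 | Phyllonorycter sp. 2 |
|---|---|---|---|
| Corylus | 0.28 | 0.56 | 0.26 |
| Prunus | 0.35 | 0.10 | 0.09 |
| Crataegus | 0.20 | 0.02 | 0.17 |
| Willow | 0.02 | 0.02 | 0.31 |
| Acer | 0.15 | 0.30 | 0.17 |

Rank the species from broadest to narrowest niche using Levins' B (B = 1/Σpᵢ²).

Σp_3ᵢ² = 0.28² + 0.35² + 0.20² + 0.02² + 0.15² = 0.0784 + 0.1225 + 0.0400 + 0.0004 + 0.0225 = 0.2638
B_3 = 1 / 0.2638 = 3.7908
Σp_1ᵢ² = 0.56² + 0.10² + 0.02² + 0.02² + 0.30² = 0.3136 + 0.0100 + 0.0004 + 0.0004 + 0.0900 = 0.4144
B_1 = 1 / 0.4144 = 2.4131
Σp_2ᵢ² = 0.26² + 0.09² + 0.17² + 0.31² + 0.17² = 0.0676 + 0.0081 + 0.0289 + 0.0961 + 0.0289 = 0.2296
B_2 = 1 / 0.2296 = 4.3554
Ranking by B (broadest → narrowest): Phyllonorycter sp. 2 (4.36) > Phyllonorycter sp. 3 (3.79) > Phyllonorycter sp. 1 (2.41)

Phyllonorycter sp. 2 > Phyllonorycter sp. 3 > Phyllonorycter sp. 1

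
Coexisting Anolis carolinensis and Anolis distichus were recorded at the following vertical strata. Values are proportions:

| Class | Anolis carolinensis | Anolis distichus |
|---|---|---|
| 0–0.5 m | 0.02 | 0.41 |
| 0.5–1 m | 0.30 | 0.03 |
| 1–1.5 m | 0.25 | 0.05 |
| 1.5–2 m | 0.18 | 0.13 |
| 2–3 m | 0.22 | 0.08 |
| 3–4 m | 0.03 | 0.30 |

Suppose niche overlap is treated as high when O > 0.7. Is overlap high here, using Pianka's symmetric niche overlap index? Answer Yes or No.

Σ p₁ᵢp₂ᵢ = 0.0082 + 0.0090 + 0.0125 + 0.0234 + 0.0176 + 0.0090 = 0.0797
Σp_1ᵢ² = 0.02² + 0.30² + 0.25² + 0.18² + 0.22² + 0.03² = 0.0004 + 0.0900 + 0.0625 + 0.0324 + 0.0484 + 0.0009 = 0.2346
Σp_2ᵢ² = 0.41² + 0.03² + 0.05² + 0.13² + 0.08² + 0.30² = 0.1681 + 0.0009 + 0.0025 + 0.0169 + 0.0064 + 0.0900 = 0.2848
O = 0.0797 / √(0.2346 × 0.2848) = 0.0797 / 0.25848 = 0.3083
O = 0.3083 < 0.7 → No.

No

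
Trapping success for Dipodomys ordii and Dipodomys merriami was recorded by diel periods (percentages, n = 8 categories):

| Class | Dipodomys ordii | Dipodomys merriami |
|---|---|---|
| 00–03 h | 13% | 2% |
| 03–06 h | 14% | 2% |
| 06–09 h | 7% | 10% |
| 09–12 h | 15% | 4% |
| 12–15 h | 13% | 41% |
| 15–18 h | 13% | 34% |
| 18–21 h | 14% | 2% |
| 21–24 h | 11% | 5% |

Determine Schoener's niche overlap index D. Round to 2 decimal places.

0.48

Convert percentages to proportions (divide by 100).
Σ|p₁ᵢ − p₂ᵢ| = 0.11 + 0.12 + 0.03 + 0.11 + 0.28 + 0.21 + 0.12 + 0.06 = 1.04
D = 1 − ½ × 1.04 = 1 − 0.520 = 0.4800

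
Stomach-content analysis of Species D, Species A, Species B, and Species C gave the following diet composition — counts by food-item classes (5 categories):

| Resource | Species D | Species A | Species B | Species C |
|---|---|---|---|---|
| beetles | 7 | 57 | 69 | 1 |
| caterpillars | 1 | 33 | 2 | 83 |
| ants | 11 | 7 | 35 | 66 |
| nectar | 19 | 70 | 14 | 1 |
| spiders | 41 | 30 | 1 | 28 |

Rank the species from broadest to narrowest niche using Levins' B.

Proportions for Species D (n=79): 7/79=0.0886, 1/79=0.0127, 11/79=0.1392, 19/79=0.2405, 41/79=0.5190
Proportions for Species A (n=197): 57/197=0.2893, 33/197=0.1675, 7/197=0.0355, 70/197=0.3553, 30/197=0.1523
Proportions for Species B (n=121): 69/121=0.5702, 2/121=0.0165, 35/121=0.2893, 14/121=0.1157, 1/121=0.0083
Proportions for Species C (n=179): 1/179=0.0056, 83/179=0.4637, 66/179=0.3687, 1/179=0.0056, 28/179=0.1564
Σp_Dᵢ² = 0.0886² + 0.0127² + 0.1392² + 0.2405² + 0.5190² = 0.007850 + 0.000161 + 0.019377 + 0.057840 + 0.269361 = 0.354589
B_D = 1 / 0.354589 = 2.8202
Σp_Aᵢ² = 0.2893² + 0.1675² + 0.0355² + 0.3553² + 0.1523² = 0.083694 + 0.028056 + 0.001260 + 0.126238 + 0.023195 = 0.262443
B_A = 1 / 0.262443 = 3.8104
Σp_Bᵢ² = 0.5702² + 0.0165² + 0.2893² + 0.1157² + 0.0083² = 0.325128 + 0.000272 + 0.083694 + 0.013386 + 0.000069 = 0.422549
B_B = 1 / 0.422549 = 2.3666
Σp_Cᵢ² = 0.0056² + 0.4637² + 0.3687² + 0.0056² + 0.1564² = 0.000031 + 0.215018 + 0.135940 + 0.000031 + 0.024461 = 0.375481
B_C = 1 / 0.375481 = 2.6633
Ranking by B (broadest → narrowest): Species A (3.81) > Species D (2.82) > Species C (2.66) > Species B (2.37)

Species A > Species D > Species C > Species B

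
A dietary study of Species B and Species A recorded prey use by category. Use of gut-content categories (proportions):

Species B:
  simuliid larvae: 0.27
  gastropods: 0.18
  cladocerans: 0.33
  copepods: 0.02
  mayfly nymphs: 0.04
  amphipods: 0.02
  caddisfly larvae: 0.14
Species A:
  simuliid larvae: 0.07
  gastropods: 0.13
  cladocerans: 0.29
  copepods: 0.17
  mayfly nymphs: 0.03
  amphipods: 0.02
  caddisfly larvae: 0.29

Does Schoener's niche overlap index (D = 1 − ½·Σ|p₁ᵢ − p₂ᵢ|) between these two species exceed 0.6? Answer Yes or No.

Yes

Σ|p₁ᵢ − p₂ᵢ| = 0.20 + 0.05 + 0.04 + 0.15 + 0.01 + 0.00 + 0.15 = 0.60
D = 1 − ½ × 0.60 = 1 − 0.300 = 0.7000
D = 0.7000 > 0.6 → Yes.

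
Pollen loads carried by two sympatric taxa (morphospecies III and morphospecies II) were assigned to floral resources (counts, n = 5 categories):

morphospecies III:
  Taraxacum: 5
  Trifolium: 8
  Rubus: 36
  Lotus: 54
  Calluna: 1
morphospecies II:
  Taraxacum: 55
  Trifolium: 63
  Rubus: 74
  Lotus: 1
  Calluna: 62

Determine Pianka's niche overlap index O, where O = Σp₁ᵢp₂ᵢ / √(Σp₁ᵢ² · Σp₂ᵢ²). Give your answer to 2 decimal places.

0.42

Proportions for morphospecies III (n=104): 5/104=0.0481, 8/104=0.0769, 36/104=0.3462, 54/104=0.5192, 1/104=0.0096
Proportions for morphospecies II (n=255): 55/255=0.2157, 63/255=0.2471, 74/255=0.2902, 1/255=0.0039, 62/255=0.2431
Σ p₁ᵢp₂ᵢ = 0.010375 + 0.019002 + 0.100467 + 0.002025 + 0.002334 = 0.134203
Σp_1ᵢ² = 0.0481² + 0.0769² + 0.3462² + 0.5192² + 0.0096² = 0.002314 + 0.005914 + 0.119854 + 0.269569 + 0.000092 = 0.397743
Σp_2ᵢ² = 0.2157² + 0.2471² + 0.2902² + 0.0039² + 0.2431² = 0.046526 + 0.061058 + 0.084216 + 0.000015 + 0.059098 = 0.250913
O = 0.134203 / √(0.397743 × 0.250913) = 0.134203 / 0.3159096 = 0.4248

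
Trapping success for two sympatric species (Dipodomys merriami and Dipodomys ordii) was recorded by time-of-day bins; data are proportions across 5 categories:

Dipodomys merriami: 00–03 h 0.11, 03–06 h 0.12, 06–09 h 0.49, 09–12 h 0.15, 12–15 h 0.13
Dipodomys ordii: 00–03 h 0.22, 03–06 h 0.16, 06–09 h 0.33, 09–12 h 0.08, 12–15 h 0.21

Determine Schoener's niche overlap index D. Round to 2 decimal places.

Σ|p₁ᵢ − p₂ᵢ| = 0.11 + 0.04 + 0.16 + 0.07 + 0.08 = 0.46
D = 1 − ½ × 0.46 = 1 − 0.230 = 0.7700

0.77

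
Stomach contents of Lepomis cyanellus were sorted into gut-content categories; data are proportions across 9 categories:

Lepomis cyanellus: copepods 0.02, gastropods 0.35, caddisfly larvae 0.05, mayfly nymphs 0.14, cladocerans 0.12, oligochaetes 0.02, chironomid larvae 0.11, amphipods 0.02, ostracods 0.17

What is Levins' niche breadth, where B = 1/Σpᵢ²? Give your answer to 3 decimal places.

4.970

Σpᵢ² = 0.02² + 0.35² + 0.05² + 0.14² + 0.12² + 0.02² + 0.11² + 0.02² + 0.17² = 0.0004 + 0.1225 + 0.0025 + 0.0196 + 0.0144 + 0.0004 + 0.0121 + 0.0004 + 0.0289 = 0.2012
B = 1 / 0.2012 = 4.97018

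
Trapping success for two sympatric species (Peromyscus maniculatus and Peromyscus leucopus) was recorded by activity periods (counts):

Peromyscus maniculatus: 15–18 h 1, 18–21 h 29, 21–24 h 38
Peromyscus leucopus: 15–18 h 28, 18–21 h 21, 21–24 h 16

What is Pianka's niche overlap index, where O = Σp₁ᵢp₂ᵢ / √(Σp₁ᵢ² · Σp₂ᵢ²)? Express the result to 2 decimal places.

0.68

Proportions for Peromyscus maniculatus (n=68): 1/68=0.0147, 29/68=0.4265, 38/68=0.5588
Proportions for Peromyscus leucopus (n=65): 28/65=0.4308, 21/65=0.3231, 16/65=0.2462
Σ p₁ᵢp₂ᵢ = 0.006333 + 0.137802 + 0.137577 = 0.281712
Σp_1ᵢ² = 0.0147² + 0.4265² + 0.5588² = 0.000216 + 0.181902 + 0.312257 = 0.494375
Σp_2ᵢ² = 0.4308² + 0.3231² + 0.2462² = 0.185589 + 0.104394 + 0.060614 = 0.350597
O = 0.281712 / √(0.494375 × 0.350597) = 0.281712 / 0.4163249 = 0.6767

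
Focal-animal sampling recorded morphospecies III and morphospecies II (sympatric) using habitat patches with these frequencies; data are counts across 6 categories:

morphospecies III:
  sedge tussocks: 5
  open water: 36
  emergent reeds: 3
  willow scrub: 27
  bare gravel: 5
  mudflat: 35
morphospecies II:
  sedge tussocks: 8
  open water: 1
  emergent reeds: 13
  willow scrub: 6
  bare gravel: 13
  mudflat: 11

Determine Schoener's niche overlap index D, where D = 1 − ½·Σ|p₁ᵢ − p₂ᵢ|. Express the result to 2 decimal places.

0.46

Proportions for morphospecies III (n=111): 5/111=0.0450, 36/111=0.3243, 3/111=0.0270, 27/111=0.2432, 5/111=0.0450, 35/111=0.3153
Proportions for morphospecies II (n=52): 8/52=0.1538, 1/52=0.0192, 13/52=0.2500, 6/52=0.1154, 13/52=0.2500, 11/52=0.2115
Σ|p₁ᵢ − p₂ᵢ| = 0.1088 + 0.3051 + 0.2230 + 0.1278 + 0.2050 + 0.1038 = 1.0735
D = 1 − ½ × 1.0735 = 1 − 0.53675 = 0.46325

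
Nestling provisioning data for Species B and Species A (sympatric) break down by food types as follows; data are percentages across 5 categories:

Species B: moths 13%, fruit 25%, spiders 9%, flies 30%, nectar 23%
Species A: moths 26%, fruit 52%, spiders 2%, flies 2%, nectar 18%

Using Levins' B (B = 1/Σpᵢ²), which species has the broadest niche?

Convert percentages to proportions (divide by 100).
Σp_Bᵢ² = 0.13² + 0.25² + 0.09² + 0.30² + 0.23² = 0.0169 + 0.0625 + 0.0081 + 0.0900 + 0.0529 = 0.2304
B_B = 1 / 0.2304 = 4.3403
Σp_Aᵢ² = 0.26² + 0.52² + 0.02² + 0.02² + 0.18² = 0.0676 + 0.2704 + 0.0004 + 0.0004 + 0.0324 = 0.3712
B_A = 1 / 0.3712 = 2.6940
Highest B → broadest niche (most generalist): Species B (B = 4.34).

Species B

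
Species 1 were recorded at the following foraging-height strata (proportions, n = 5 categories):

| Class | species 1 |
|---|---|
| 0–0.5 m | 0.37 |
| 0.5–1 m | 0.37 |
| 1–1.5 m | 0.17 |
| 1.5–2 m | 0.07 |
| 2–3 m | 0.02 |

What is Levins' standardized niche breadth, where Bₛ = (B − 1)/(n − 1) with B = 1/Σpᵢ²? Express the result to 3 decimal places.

0.562

Σpᵢ² = 0.37² + 0.37² + 0.17² + 0.07² + 0.02² = 0.1369 + 0.1369 + 0.0289 + 0.0049 + 0.0004 = 0.3080
B = 1 / 0.3080 = 3.24675
Bₛ = (B − 1)/(n − 1) = (3.24675 − 1)/(5 − 1) = 2.24675/4 = 0.56169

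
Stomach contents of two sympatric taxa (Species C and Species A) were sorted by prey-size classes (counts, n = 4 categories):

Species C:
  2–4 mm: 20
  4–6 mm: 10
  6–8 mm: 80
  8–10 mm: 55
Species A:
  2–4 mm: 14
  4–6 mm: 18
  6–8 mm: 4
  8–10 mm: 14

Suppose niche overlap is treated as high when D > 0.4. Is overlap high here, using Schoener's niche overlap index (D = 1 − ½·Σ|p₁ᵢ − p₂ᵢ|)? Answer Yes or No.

Proportions for Species C (n=165): 20/165=0.1212, 10/165=0.0606, 80/165=0.4848, 55/165=0.3333
Proportions for Species A (n=50): 14/50=0.2800, 18/50=0.3600, 4/50=0.0800, 14/50=0.2800
Σ|p₁ᵢ − p₂ᵢ| = 0.1588 + 0.2994 + 0.4048 + 0.0533 = 0.9163
D = 1 − ½ × 0.9163 = 1 − 0.45815 = 0.54185
D = 0.54185 > 0.4 → Yes.

Yes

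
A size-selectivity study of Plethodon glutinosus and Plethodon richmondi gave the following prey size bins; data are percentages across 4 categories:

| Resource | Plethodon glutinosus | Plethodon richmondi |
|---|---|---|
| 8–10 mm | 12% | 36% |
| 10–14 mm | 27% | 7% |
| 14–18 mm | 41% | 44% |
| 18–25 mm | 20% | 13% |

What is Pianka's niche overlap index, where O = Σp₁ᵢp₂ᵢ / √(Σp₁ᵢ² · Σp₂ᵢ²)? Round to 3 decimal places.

Convert percentages to proportions (divide by 100).
Σ p₁ᵢp₂ᵢ = 0.0432 + 0.0189 + 0.1804 + 0.0260 = 0.2685
Σp_1ᵢ² = 0.12² + 0.27² + 0.41² + 0.20² = 0.0144 + 0.0729 + 0.1681 + 0.0400 = 0.2954
Σp_2ᵢ² = 0.36² + 0.07² + 0.44² + 0.13² = 0.1296 + 0.0049 + 0.1936 + 0.0169 = 0.3450
O = 0.2685 / √(0.2954 × 0.3450) = 0.2685 / 0.319238 = 0.84107

0.841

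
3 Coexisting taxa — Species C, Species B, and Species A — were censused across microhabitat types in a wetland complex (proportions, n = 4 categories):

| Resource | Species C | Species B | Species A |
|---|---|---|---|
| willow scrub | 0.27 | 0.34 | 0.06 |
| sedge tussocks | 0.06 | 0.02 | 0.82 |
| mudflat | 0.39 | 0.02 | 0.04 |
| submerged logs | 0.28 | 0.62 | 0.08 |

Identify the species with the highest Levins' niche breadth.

Σp_Cᵢ² = 0.27² + 0.06² + 0.39² + 0.28² = 0.0729 + 0.0036 + 0.1521 + 0.0784 = 0.3070
B_C = 1 / 0.3070 = 3.2573
Σp_Bᵢ² = 0.34² + 0.02² + 0.02² + 0.62² = 0.1156 + 0.0004 + 0.0004 + 0.3844 = 0.5008
B_B = 1 / 0.5008 = 1.9968
Σp_Aᵢ² = 0.06² + 0.82² + 0.04² + 0.08² = 0.0036 + 0.6724 + 0.0016 + 0.0064 = 0.6840
B_A = 1 / 0.6840 = 1.4620
Highest B → broadest niche (most generalist): Species C (B = 3.26).

Species C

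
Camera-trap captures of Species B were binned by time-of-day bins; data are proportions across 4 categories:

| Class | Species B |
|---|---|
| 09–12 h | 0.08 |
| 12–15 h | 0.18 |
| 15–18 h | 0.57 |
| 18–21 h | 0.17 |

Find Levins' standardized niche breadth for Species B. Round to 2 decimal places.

Σpᵢ² = 0.08² + 0.18² + 0.57² + 0.17² = 0.0064 + 0.0324 + 0.3249 + 0.0289 = 0.3926
B = 1 / 0.3926 = 2.5471
Bₛ = (B − 1)/(n − 1) = (2.5471 − 1)/(4 − 1) = 1.5471/3 = 0.5157

0.52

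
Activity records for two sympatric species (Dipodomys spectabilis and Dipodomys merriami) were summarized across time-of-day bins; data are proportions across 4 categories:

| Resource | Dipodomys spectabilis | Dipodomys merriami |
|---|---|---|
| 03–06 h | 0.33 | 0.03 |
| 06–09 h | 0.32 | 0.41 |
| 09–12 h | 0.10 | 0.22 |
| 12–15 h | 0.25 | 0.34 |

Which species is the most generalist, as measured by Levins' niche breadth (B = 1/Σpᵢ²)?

Dipodomys spectabilis

Σp_specᵢ² = 0.33² + 0.32² + 0.10² + 0.25² = 0.1089 + 0.1024 + 0.0100 + 0.0625 = 0.2838
B_spec = 1 / 0.2838 = 3.5236
Σp_merrᵢ² = 0.03² + 0.41² + 0.22² + 0.34² = 0.0009 + 0.1681 + 0.0484 + 0.1156 = 0.3330
B_merr = 1 / 0.3330 = 3.0030
Highest B → broadest niche (most generalist): Dipodomys spectabilis (B = 3.52).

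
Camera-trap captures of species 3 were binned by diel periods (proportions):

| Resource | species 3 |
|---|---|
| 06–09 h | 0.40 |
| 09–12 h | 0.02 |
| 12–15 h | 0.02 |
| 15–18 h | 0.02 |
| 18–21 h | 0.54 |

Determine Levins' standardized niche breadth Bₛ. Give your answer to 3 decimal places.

Σpᵢ² = 0.40² + 0.02² + 0.02² + 0.02² + 0.54² = 0.1600 + 0.0004 + 0.0004 + 0.0004 + 0.2916 = 0.4528
B = 1 / 0.4528 = 2.20848
Bₛ = (B − 1)/(n − 1) = (2.20848 − 1)/(5 − 1) = 1.20848/4 = 0.30212

0.302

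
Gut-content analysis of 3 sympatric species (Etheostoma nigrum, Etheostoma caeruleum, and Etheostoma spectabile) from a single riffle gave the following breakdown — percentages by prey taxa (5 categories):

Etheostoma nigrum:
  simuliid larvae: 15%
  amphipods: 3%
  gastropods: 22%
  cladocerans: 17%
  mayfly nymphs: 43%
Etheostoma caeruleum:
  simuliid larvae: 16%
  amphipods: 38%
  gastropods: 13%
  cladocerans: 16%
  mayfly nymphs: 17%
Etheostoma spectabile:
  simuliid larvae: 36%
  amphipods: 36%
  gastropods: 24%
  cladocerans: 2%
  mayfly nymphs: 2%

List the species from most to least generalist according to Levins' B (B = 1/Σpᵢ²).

Etheostoma caeruleum > Etheostoma nigrum > Etheostoma spectabile

Convert percentages to proportions (divide by 100).
Σp_nigrᵢ² = 0.15² + 0.03² + 0.22² + 0.17² + 0.43² = 0.0225 + 0.0009 + 0.0484 + 0.0289 + 0.1849 = 0.2856
B_nigr = 1 / 0.2856 = 3.5014
Σp_caerᵢ² = 0.16² + 0.38² + 0.13² + 0.16² + 0.17² = 0.0256 + 0.1444 + 0.0169 + 0.0256 + 0.0289 = 0.2414
B_caer = 1 / 0.2414 = 4.1425
Σp_specᵢ² = 0.36² + 0.36² + 0.24² + 0.02² + 0.02² = 0.1296 + 0.1296 + 0.0576 + 0.0004 + 0.0004 = 0.3176
B_spec = 1 / 0.3176 = 3.1486
Ranking by B (broadest → narrowest): Etheostoma caeruleum (4.14) > Etheostoma nigrum (3.50) > Etheostoma spectabile (3.15)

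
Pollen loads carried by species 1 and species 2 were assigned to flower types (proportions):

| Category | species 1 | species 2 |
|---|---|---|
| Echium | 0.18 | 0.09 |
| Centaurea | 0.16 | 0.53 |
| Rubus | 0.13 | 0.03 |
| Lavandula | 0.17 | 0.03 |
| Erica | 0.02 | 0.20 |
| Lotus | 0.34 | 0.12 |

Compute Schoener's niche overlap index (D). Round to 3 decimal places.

Σ|p₁ᵢ − p₂ᵢ| = 0.09 + 0.37 + 0.10 + 0.14 + 0.18 + 0.22 = 1.10
D = 1 − ½ × 1.10 = 1 − 0.550 = 0.45000

0.450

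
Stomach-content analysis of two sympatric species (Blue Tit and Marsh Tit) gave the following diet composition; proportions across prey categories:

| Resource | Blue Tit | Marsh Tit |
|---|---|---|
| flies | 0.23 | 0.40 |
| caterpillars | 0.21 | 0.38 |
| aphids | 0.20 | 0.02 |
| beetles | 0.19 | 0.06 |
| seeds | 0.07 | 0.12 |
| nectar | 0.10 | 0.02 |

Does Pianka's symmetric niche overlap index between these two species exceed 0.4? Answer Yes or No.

Σ p₁ᵢp₂ᵢ = 0.0920 + 0.0798 + 0.0040 + 0.0114 + 0.0084 + 0.0020 = 0.1976
Σp_1ᵢ² = 0.23² + 0.21² + 0.20² + 0.19² + 0.07² + 0.10² = 0.0529 + 0.0441 + 0.0400 + 0.0361 + 0.0049 + 0.0100 = 0.1880
Σp_2ᵢ² = 0.40² + 0.38² + 0.02² + 0.06² + 0.12² + 0.02² = 0.1600 + 0.1444 + 0.0004 + 0.0036 + 0.0144 + 0.0004 = 0.3232
O = 0.1976 / √(0.1880 × 0.3232) = 0.1976 / 0.24650 = 0.8016
O = 0.8016 > 0.4 → Yes.

Yes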